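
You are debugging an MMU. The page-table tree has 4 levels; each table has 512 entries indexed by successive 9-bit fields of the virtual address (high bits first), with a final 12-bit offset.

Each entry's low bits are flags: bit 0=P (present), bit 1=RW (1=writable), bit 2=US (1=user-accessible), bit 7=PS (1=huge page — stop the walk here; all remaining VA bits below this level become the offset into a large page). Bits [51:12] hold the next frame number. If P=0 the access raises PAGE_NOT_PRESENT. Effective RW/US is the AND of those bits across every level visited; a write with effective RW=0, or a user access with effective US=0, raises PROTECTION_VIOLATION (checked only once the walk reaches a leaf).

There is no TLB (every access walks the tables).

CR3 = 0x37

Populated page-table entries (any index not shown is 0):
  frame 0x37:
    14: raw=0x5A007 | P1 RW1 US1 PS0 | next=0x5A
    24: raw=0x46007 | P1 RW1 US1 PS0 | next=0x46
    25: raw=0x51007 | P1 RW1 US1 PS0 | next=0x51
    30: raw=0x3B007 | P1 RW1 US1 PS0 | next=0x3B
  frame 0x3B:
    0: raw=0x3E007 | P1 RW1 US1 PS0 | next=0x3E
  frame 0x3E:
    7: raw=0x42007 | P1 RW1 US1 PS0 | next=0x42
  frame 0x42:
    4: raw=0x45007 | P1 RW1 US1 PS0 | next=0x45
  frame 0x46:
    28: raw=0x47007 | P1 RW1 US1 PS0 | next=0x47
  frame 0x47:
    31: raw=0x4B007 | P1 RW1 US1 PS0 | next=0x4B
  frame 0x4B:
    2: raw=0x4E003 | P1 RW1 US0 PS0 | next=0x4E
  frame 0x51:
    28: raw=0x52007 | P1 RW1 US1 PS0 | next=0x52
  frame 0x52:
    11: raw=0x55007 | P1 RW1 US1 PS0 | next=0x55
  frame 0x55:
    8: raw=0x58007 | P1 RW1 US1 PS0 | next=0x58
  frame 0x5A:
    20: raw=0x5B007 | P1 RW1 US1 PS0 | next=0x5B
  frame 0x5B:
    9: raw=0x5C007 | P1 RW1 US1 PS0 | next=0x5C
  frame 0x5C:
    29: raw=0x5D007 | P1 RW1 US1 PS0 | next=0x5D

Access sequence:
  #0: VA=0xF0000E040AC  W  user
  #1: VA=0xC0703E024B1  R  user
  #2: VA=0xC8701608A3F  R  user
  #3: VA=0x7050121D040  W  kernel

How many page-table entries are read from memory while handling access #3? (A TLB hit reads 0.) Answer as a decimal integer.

Per-access translation:
#0 VA=0xF0000E040AC (w,user):
  [0] read 0x37 idx=30: raw=0x3B007 flags P=1 W=1 U=1 S=0
  [1] read 0x3B idx=0: raw=0x3E007 flags P=1 W=1 U=1 S=0
  [2] read 0x3E idx=7: raw=0x42007 flags P=1 W=1 U=1 S=0
  [3] read 0x42 idx=4: raw=0x45007 flags P=1 W=1 U=1 S=0
  ⇒ phys 0x450AC  [4 reads]
#1 VA=0xC0703E024B1 (r,user):
  [0] read 0x37 idx=24: raw=0x46007 flags P=1 W=1 U=1 S=0
  [1] read 0x46 idx=28: raw=0x47007 flags P=1 W=1 U=1 S=0
  [2] read 0x47 idx=31: raw=0x4B007 flags P=1 W=1 U=1 S=0
  [3] read 0x4B idx=2: raw=0x4E003 flags P=1 W=1 U=0 S=0
  ✗ PROTECTION_VIOLATION  [4 reads]
#2 VA=0xC8701608A3F (r,user):
  [0] read 0x37 idx=25: raw=0x51007 flags P=1 W=1 U=1 S=0
  [1] read 0x51 idx=28: raw=0x52007 flags P=1 W=1 U=1 S=0
  [2] read 0x52 idx=11: raw=0x55007 flags P=1 W=1 U=1 S=0
  [3] read 0x55 idx=8: raw=0x58007 flags P=1 W=1 U=1 S=0
  ⇒ phys 0x58A3F  [4 reads]
#3 VA=0x7050121D040 (w,kernel):
  [0] read 0x37 idx=14: raw=0x5A007 flags P=1 W=1 U=1 S=0
  [1] read 0x5A idx=20: raw=0x5B007 flags P=1 W=1 U=1 S=0
  [2] read 0x5B idx=9: raw=0x5C007 flags P=1 W=1 U=1 S=0
  [3] read 0x5C idx=29: raw=0x5D007 flags P=1 W=1 U=1 S=0
  ⇒ phys 0x5D040  [4 reads]

Entries read for #3: 4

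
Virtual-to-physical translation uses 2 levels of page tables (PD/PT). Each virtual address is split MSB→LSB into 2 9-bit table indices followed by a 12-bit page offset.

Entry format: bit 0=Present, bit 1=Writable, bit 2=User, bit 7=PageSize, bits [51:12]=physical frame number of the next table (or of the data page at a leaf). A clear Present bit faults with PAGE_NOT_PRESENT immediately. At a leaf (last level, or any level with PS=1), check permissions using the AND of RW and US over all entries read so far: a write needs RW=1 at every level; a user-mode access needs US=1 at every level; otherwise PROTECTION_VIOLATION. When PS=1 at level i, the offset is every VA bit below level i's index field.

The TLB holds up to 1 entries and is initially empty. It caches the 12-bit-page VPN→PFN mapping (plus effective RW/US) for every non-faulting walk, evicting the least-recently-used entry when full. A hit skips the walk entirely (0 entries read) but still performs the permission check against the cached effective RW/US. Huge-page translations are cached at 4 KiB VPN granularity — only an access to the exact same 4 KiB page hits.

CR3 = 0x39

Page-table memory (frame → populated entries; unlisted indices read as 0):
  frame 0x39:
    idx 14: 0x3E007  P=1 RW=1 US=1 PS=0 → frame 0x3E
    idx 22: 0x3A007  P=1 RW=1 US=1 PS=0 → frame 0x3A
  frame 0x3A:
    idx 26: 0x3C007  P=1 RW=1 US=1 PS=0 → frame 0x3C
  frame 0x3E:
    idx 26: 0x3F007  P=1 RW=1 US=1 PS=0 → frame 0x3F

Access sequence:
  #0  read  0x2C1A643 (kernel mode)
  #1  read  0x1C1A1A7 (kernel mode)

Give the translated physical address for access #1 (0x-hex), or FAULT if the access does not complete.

Walk each access:
#0 VA=0x2C1A643 (r,kernel):
  L0: frame=0x39 idx=22 entry=0x3A007 [P=1 RW=1 US=1 PS=0]
  L1: frame=0x3A idx=26 entry=0x3C007 [P=1 RW=1 US=1 PS=0]
  ✓ 0x3C643  — 2 lookups
#1 VA=0x1C1A1A7 (r,kernel):
  L0: frame=0x39 idx=14 entry=0x3E007 [P=1 RW=1 US=1 PS=0]
  L1: frame=0x3E idx=26 entry=0x3F007 [P=1 RW=1 US=1 PS=0]
  ✓ 0x3F1A7  — 2 lookups

Access #1 PA: 0x3F1A7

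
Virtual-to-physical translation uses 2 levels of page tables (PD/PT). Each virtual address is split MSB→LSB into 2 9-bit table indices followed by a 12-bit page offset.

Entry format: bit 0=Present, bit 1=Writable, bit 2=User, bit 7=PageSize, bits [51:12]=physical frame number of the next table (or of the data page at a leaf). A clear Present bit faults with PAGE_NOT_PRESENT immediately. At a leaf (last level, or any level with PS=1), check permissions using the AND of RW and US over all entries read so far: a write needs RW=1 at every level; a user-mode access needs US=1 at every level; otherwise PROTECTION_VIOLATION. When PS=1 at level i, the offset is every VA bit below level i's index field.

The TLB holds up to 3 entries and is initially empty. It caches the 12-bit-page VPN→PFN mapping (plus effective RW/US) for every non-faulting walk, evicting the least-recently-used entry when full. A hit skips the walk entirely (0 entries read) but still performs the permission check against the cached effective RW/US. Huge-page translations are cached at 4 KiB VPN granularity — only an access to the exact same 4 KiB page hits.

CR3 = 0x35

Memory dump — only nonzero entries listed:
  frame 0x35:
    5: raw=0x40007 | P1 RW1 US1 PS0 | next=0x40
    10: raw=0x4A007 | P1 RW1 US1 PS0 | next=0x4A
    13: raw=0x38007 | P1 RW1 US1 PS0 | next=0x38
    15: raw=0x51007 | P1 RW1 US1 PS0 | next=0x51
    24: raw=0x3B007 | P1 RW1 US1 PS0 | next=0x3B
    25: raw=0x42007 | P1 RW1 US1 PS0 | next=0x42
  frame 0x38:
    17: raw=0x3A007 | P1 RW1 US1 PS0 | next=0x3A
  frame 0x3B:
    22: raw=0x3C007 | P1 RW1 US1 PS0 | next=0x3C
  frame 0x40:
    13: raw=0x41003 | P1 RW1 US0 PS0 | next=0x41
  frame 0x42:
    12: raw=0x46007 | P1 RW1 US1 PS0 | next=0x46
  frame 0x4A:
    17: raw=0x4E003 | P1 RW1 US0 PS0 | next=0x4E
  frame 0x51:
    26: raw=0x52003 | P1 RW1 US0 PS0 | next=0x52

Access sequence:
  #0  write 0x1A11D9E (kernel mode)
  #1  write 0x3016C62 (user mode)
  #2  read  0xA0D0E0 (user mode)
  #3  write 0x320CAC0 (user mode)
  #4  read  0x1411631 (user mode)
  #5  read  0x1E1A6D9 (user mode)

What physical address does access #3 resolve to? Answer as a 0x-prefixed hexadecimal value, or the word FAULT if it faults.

Trace:
#0 VA=0x1A11D9E (w,kernel):
  L0 @0x35[13] → 0x38007  P=1,RW=1,US=1,PS=0
  L1 @0x38[17] → 0x3A007  P=1,RW=1,US=1,PS=0
  ✓ 0x3AD9E  — 2 lookups
#1 VA=0x3016C62 (w,user):
  L0 @0x35[24] → 0x3B007  P=1,RW=1,US=1,PS=0
  L1 @0x3B[22] → 0x3C007  P=1,RW=1,US=1,PS=0
  ✓ 0x3CC62  — 2 lookups
#2 VA=0xA0D0E0 (r,user):
  L0 @0x35[5] → 0x40007  P=1,RW=1,US=1,PS=0
  L1 @0x40[13] → 0x41003  P=1,RW=1,US=0,PS=0
  ✗ PROTECTION_VIOLATION  [2 reads]
#3 VA=0x320CAC0 (w,user):
  L0 @0x35[25] → 0x42007  P=1,RW=1,US=1,PS=0
  L1 @0x42[12] → 0x46007  P=1,RW=1,US=1,PS=0
  ✓ 0x46AC0  — 2 lookups
#4 VA=0x1411631 (r,user):
  L0 @0x35[10] → 0x4A007  P=1,RW=1,US=1,PS=0
  L1 @0x4A[17] → 0x4E003  P=1,RW=1,US=0,PS=0
  ✗ PROTECTION_VIOLATION  [2 reads]
#5 VA=0x1E1A6D9 (r,user):
  L0 @0x35[15] → 0x51007  P=1,RW=1,US=1,PS=0
  L1 @0x51[26] → 0x52003  P=1,RW=1,US=0,PS=0
  ✗ PROTECTION_VIOLATION  [2 reads]

Access #3 PA: 0x46AC0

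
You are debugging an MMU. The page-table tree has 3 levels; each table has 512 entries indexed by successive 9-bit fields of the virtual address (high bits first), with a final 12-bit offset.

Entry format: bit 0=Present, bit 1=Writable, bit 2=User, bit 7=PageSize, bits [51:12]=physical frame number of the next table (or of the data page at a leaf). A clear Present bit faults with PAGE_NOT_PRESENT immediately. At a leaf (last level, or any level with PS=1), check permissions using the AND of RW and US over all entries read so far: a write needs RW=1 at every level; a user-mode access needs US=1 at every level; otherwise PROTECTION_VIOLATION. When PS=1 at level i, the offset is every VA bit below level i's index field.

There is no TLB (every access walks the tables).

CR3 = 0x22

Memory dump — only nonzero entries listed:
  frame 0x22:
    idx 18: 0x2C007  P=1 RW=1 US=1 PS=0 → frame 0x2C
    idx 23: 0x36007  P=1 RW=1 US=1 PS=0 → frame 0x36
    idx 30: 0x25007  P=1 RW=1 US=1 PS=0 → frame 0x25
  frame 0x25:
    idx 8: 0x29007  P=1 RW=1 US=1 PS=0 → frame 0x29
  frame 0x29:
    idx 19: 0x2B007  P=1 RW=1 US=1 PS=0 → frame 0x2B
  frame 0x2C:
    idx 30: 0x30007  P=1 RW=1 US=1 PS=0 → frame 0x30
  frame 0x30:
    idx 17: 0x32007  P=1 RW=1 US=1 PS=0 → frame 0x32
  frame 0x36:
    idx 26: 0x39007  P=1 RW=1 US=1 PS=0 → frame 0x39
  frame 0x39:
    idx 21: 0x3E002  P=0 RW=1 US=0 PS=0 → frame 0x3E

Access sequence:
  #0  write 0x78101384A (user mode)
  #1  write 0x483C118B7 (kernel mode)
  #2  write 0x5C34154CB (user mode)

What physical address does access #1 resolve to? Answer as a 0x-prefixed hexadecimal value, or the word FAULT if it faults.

Walk each access:
#0 VA=0x78101384A (w,user):
  [0] read 0x22 idx=30: raw=0x25007 flags P=1 W=1 U=1 S=0
  [1] read 0x25 idx=8: raw=0x29007 flags P=1 W=1 U=1 S=0
  [2] read 0x29 idx=19: raw=0x2B007 flags P=1 W=1 U=1 S=0
  → PA=0x2B84A  (3 entries read)
#1 VA=0x483C118B7 (w,kernel):
  [0] read 0x22 idx=18: raw=0x2C007 flags P=1 W=1 U=1 S=0
  [1] read 0x2C idx=30: raw=0x30007 flags P=1 W=1 U=1 S=0
  [2] read 0x30 idx=17: raw=0x32007 flags P=1 W=1 U=1 S=0
  → PA=0x328B7  (3 entries read)
#2 VA=0x5C34154CB (w,user):
  [0] read 0x22 idx=23: raw=0x36007 flags P=1 W=1 U=1 S=0
  [1] read 0x36 idx=26: raw=0x39007 flags P=1 W=1 U=1 S=0
  [2] read 0x39 idx=21: raw=0x3E002 flags P=0 W=1 U=0 S=0
  ⇒ fault: PAGE_NOT_PRESENT  — 3 lookups

Access #1 PA: 0x328B7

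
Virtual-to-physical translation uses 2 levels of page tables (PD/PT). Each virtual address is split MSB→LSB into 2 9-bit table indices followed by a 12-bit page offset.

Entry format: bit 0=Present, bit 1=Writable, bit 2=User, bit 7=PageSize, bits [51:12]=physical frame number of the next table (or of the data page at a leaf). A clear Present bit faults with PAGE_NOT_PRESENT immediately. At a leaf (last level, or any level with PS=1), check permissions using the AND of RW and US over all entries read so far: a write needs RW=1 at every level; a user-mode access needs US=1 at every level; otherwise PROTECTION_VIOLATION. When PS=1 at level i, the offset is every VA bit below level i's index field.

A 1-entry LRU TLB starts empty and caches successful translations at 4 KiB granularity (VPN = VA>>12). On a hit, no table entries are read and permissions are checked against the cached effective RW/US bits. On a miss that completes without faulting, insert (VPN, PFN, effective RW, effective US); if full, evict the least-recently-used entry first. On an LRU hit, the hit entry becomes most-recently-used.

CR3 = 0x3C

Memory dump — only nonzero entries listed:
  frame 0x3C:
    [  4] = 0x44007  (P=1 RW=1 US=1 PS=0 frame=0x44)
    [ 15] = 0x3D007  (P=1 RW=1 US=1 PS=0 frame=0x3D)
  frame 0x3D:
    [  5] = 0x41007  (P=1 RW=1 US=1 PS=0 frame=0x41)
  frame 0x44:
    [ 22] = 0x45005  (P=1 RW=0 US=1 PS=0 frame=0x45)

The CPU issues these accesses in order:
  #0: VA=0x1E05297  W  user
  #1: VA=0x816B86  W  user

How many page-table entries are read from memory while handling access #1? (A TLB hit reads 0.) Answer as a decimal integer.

Walk each access:
#0 VA=0x1E05297 (w,user):
  L0: frame=0x3C idx=15 entry=0x3D007 [P=1 RW=1 US=1 PS=0]
  L1: frame=0x3D idx=5 entry=0x41007 [P=1 RW=1 US=1 PS=0]
  → PA=0x41297  (2 entries read)
#1 VA=0x816B86 (w,user):
  L0: frame=0x3C idx=4 entry=0x44007 [P=1 RW=1 US=1 PS=0]
  L1: frame=0x44 idx=22 entry=0x45005 [P=1 RW=0 US=1 PS=0]
  ✗ PROTECTION_VIOLATION  [2 reads]

Entries read for #1: 2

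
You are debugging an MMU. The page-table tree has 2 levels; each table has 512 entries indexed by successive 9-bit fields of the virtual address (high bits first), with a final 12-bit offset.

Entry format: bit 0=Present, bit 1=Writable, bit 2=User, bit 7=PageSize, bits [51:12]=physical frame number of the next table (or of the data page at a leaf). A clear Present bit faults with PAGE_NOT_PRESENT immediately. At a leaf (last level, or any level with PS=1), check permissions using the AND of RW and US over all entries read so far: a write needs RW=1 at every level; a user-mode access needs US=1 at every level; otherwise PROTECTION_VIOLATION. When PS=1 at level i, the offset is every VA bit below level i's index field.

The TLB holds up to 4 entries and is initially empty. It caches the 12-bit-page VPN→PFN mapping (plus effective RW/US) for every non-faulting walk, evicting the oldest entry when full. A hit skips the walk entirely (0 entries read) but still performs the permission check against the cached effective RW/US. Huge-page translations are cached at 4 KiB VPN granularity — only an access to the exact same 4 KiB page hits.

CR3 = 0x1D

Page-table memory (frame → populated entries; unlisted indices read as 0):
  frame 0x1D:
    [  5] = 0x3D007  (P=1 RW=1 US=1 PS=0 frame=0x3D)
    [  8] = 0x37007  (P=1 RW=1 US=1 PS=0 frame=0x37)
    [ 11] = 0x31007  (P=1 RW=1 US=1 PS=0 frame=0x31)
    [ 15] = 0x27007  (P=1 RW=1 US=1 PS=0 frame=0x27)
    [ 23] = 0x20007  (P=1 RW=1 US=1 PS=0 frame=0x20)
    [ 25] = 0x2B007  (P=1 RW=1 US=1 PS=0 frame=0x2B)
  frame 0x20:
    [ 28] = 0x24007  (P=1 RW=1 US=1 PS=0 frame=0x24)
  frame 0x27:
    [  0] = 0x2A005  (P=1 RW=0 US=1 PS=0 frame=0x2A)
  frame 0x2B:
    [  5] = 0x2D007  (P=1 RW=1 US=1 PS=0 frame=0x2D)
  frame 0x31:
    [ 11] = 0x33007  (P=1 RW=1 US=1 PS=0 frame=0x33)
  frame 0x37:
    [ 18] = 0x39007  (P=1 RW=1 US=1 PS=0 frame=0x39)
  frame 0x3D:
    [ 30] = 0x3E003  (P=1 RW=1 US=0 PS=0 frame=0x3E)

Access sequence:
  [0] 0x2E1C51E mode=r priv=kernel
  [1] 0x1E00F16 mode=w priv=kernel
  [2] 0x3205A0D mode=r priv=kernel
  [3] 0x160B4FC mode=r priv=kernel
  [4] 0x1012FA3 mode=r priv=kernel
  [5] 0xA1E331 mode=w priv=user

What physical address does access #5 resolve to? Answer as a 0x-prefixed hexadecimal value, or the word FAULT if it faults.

Per-access translation:
#0 VA=0x2E1C51E (r,kernel):
  L0: frame=0x1D idx=23 entry=0x20007 [P=1 RW=1 US=1 PS=0]
  L1: frame=0x20 idx=28 entry=0x24007 [P=1 RW=1 US=1 PS=0]
  → PA=0x2451E  (2 entries read)
#1 VA=0x1E00F16 (w,kernel):
  L0: frame=0x1D idx=15 entry=0x27007 [P=1 RW=1 US=1 PS=0]
  L1: frame=0x27 idx=0 entry=0x2A005 [P=1 RW=0 US=1 PS=0]
  ⇒ fault: PROTECTION_VIOLATION  — 2 lookups
#2 VA=0x3205A0D (r,kernel):
  L0: frame=0x1D idx=25 entry=0x2B007 [P=1 RW=1 US=1 PS=0]
  L1: frame=0x2B idx=5 entry=0x2D007 [P=1 RW=1 US=1 PS=0]
  → PA=0x2DA0D  (2 entries read)
#3 VA=0x160B4FC (r,kernel):
  L0: frame=0x1D idx=11 entry=0x31007 [P=1 RW=1 US=1 PS=0]
  L1: frame=0x31 idx=11 entry=0x33007 [P=1 RW=1 US=1 PS=0]
  → PA=0x334FC  (2 entries read)
#4 VA=0x1012FA3 (r,kernel):
  L0: frame=0x1D idx=8 entry=0x37007 [P=1 RW=1 US=1 PS=0]
  L1: frame=0x37 idx=18 entry=0x39007 [P=1 RW=1 US=1 PS=0]
  → PA=0x39FA3  (2 entries read)
#5 VA=0xA1E331 (w,user):
  L0: frame=0x1D idx=5 entry=0x3D007 [P=1 RW=1 US=1 PS=0]
  L1: frame=0x3D idx=30 entry=0x3E003 [P=1 RW=1 US=0 PS=0]
  ⇒ fault: PROTECTION_VIOLATION  — 2 lookups

Access #5 PA: FAULT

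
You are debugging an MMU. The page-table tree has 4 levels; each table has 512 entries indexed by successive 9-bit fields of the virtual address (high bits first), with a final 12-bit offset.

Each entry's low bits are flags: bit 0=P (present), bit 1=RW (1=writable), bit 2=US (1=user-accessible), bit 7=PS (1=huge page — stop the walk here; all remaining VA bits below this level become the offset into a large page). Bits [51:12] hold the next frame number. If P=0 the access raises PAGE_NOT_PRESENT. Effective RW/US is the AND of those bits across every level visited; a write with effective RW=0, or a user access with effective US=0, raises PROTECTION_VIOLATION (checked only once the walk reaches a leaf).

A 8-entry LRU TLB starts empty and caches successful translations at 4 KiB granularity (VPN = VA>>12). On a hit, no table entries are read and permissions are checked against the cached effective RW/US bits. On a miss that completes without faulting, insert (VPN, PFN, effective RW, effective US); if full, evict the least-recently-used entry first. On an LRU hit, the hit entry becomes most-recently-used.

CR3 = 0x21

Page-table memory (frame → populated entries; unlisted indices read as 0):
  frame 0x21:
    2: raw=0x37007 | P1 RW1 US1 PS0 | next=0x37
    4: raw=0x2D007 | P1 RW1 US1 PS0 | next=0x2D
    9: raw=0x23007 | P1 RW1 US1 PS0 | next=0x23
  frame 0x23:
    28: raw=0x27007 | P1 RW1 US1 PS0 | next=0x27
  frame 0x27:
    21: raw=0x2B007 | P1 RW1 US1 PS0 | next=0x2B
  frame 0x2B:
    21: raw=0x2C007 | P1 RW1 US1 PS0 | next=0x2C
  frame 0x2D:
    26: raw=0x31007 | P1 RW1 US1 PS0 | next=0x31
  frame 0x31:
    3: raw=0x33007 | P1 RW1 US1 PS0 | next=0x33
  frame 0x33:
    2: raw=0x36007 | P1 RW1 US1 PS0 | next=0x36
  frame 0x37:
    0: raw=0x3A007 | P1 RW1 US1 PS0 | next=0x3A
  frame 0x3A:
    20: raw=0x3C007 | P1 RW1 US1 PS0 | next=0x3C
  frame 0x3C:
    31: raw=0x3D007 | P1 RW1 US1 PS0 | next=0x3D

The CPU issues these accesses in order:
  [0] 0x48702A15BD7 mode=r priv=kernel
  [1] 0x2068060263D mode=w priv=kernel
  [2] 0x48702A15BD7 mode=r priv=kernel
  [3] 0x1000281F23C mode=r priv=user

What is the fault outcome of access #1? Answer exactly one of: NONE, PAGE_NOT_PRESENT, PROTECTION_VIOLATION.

Trace:
#0 VA=0x48702A15BD7 (r,kernel):
  L0 @0x21[9] → 0x23007  P=1,RW=1,US=1,PS=0
  L1 @0x23[28] → 0x27007  P=1,RW=1,US=1,PS=0
  L2 @0x27[21] → 0x2B007  P=1,RW=1,US=1,PS=0
  L3 @0x2B[21] → 0x2C007  P=1,RW=1,US=1,PS=0
  ⇒ phys 0x2CBD7  [4 reads]
#1 VA=0x2068060263D (w,kernel):
  L0 @0x21[4] → 0x2D007  P=1,RW=1,US=1,PS=0
  L1 @0x2D[26] → 0x31007  P=1,RW=1,US=1,PS=0
  L2 @0x31[3] → 0x33007  P=1,RW=1,US=1,PS=0
  L3 @0x33[2] → 0x36007  P=1,RW=1,US=1,PS=0
  ⇒ phys 0x3663D  [4 reads]
#2 VA=0x48702A15BD7 (r,kernel):
  TLB hit vpn=0x48702A15 → PA=0x2CBD7
#3 VA=0x1000281F23C (r,user):
  L0 @0x21[2] → 0x37007  P=1,RW=1,US=1,PS=0
  L1 @0x37[0] → 0x3A007  P=1,RW=1,US=1,PS=0
  L2 @0x3A[20] → 0x3C007  P=1,RW=1,US=1,PS=0
  L3 @0x3C[31] → 0x3D007  P=1,RW=1,US=1,PS=0
  ⇒ phys 0x3D23C  [4 reads]

Access #1 fault: NONE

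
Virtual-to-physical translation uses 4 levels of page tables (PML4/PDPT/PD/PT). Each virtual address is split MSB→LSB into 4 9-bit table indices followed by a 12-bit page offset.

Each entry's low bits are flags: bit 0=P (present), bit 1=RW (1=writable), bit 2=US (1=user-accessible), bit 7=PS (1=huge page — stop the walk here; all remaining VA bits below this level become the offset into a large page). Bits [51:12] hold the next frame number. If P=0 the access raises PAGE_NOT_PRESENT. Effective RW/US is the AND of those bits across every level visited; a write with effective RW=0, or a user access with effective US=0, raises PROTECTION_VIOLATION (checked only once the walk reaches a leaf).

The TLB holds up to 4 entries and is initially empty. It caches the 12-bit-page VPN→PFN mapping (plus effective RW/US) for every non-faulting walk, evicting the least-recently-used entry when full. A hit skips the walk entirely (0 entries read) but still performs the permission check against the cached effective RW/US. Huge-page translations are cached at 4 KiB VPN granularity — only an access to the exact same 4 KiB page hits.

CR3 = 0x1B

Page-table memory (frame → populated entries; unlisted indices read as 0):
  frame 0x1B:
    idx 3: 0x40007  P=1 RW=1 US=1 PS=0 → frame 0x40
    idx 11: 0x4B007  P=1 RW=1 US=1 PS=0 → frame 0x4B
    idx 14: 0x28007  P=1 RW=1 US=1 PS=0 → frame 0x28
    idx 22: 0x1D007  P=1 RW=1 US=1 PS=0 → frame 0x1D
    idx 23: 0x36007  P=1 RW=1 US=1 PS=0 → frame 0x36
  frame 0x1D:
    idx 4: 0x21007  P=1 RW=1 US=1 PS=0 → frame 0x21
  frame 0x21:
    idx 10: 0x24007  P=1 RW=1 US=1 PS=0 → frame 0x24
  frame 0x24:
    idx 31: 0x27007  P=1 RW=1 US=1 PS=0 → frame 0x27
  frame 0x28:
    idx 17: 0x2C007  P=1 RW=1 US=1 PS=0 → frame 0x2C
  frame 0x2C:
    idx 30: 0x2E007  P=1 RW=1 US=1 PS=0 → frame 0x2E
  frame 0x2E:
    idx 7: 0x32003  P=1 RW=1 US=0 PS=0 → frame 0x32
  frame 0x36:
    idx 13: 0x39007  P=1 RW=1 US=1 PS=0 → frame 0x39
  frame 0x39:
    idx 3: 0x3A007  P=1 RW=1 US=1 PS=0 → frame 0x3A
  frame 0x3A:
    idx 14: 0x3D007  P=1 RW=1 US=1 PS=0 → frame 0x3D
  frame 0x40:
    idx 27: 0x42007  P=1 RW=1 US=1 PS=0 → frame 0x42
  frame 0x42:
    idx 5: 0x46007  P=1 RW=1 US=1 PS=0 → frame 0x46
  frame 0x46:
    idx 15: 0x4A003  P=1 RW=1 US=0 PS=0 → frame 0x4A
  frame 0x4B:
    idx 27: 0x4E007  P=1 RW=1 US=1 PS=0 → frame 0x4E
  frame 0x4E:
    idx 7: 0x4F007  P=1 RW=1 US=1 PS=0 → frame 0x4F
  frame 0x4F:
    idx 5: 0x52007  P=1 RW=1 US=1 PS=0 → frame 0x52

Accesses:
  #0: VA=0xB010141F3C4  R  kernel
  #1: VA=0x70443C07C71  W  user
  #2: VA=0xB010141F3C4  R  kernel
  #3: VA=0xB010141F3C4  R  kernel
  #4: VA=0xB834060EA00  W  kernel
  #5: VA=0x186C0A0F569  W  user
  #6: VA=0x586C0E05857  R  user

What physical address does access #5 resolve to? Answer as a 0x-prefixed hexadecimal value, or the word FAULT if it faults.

Per-access translation:
#0 VA=0xB010141F3C4 (r,kernel):
  L0 @0x1B[22] → 0x1D007  P=1,RW=1,US=1,PS=0
  L1 @0x1D[4] → 0x21007  P=1,RW=1,US=1,PS=0
  L2 @0x21[10] → 0x24007  P=1,RW=1,US=1,PS=0
  L3 @0x24[31] → 0x27007  P=1,RW=1,US=1,PS=0
  ⇒ phys 0x273C4  [4 reads]
#1 VA=0x70443C07C71 (w,user):
  L0 @0x1B[14] → 0x28007  P=1,RW=1,US=1,PS=0
  L1 @0x28[17] → 0x2C007  P=1,RW=1,US=1,PS=0
  L2 @0x2C[30] → 0x2E007  P=1,RW=1,US=1,PS=0
  L3 @0x2E[7] → 0x32003  P=1,RW=1,US=0,PS=0
  ⇒ fault: PROTECTION_VIOLATION  — 4 lookups
#2 VA=0xB010141F3C4 (r,kernel):
  TLB hit vpn=0xB010141F → PA=0x273C4
#3 VA=0xB010141F3C4 (r,kernel):
  TLB hit vpn=0xB010141F → PA=0x273C4
#4 VA=0xB834060EA00 (w,kernel):
  L0 @0x1B[23] → 0x36007  P=1,RW=1,US=1,PS=0
  L1 @0x36[13] → 0x39007  P=1,RW=1,US=1,PS=0
  L2 @0x39[3] → 0x3A007  P=1,RW=1,US=1,PS=0
  L3 @0x3A[14] → 0x3D007  P=1,RW=1,US=1,PS=0
  ⇒ phys 0x3DA00  [4 reads]
#5 VA=0x186C0A0F569 (w,user):
  L0 @0x1B[3] → 0x40007  P=1,RW=1,US=1,PS=0
  L1 @0x40[27] → 0x42007  P=1,RW=1,US=1,PS=0
  L2 @0x42[5] → 0x46007  P=1,RW=1,US=1,PS=0
  L3 @0x46[15] → 0x4A003  P=1,RW=1,US=0,PS=0
  ⇒ fault: PROTECTION_VIOLATION  — 4 lookups
#6 VA=0x586C0E05857 (r,user):
  L0 @0x1B[11] → 0x4B007  P=1,RW=1,US=1,PS=0
  L1 @0x4B[27] → 0x4E007  P=1,RW=1,US=1,PS=0
  L2 @0x4E[7] → 0x4F007  P=1,RW=1,US=1,PS=0
  L3 @0x4F[5] → 0x52007  P=1,RW=1,US=1,PS=0
  ⇒ phys 0x52857  [4 reads]

Access #5 PA: FAULT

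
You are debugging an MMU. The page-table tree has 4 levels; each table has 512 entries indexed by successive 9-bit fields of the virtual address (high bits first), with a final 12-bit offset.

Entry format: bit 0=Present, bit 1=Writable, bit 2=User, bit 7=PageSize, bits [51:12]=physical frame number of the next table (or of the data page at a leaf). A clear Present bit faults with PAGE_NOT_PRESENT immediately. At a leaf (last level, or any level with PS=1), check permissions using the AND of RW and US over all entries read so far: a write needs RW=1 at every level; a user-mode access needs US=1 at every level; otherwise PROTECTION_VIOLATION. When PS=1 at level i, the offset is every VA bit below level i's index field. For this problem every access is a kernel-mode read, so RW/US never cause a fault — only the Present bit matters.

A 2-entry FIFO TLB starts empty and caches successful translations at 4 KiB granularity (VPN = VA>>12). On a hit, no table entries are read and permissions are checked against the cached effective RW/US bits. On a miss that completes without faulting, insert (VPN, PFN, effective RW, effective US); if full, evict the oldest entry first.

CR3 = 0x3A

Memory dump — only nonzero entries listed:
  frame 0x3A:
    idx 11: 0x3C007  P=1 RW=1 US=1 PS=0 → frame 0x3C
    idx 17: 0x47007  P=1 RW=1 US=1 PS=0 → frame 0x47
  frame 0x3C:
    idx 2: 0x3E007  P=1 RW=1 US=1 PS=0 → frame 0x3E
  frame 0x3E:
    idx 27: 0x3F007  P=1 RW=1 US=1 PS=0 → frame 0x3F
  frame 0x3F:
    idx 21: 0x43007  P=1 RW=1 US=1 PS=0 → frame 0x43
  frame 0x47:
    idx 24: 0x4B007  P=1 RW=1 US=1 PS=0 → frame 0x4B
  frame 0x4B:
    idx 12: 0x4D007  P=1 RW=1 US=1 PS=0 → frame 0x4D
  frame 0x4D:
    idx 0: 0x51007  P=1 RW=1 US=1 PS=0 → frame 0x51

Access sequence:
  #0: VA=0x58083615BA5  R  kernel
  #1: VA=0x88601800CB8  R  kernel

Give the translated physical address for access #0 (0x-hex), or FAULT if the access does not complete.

Trace:
#0 VA=0x58083615BA5 (r,kernel):
  lvl0: tbl 0x3A, slot 11 ⇒ 0x3C007 (P1/RW1/US1/PS0)
  lvl1: tbl 0x3C, slot 2 ⇒ 0x3E007 (P1/RW1/US1/PS0)
  lvl2: tbl 0x3E, slot 27 ⇒ 0x3F007 (P1/RW1/US1/PS0)
  lvl3: tbl 0x3F, slot 21 ⇒ 0x43007 (P1/RW1/US1/PS0)
  → PA=0x43BA5  (4 entries read)
#1 VA=0x88601800CB8 (r,kernel):
  lvl0: tbl 0x3A, slot 17 ⇒ 0x47007 (P1/RW1/US1/PS0)
  lvl1: tbl 0x47, slot 24 ⇒ 0x4B007 (P1/RW1/US1/PS0)
  lvl2: tbl 0x4B, slot 12 ⇒ 0x4D007 (P1/RW1/US1/PS0)
  lvl3: tbl 0x4D, slot 0 ⇒ 0x51007 (P1/RW1/US1/PS0)
  → PA=0x51CB8  (4 entries read)

Access #0 PA: 0x43BA5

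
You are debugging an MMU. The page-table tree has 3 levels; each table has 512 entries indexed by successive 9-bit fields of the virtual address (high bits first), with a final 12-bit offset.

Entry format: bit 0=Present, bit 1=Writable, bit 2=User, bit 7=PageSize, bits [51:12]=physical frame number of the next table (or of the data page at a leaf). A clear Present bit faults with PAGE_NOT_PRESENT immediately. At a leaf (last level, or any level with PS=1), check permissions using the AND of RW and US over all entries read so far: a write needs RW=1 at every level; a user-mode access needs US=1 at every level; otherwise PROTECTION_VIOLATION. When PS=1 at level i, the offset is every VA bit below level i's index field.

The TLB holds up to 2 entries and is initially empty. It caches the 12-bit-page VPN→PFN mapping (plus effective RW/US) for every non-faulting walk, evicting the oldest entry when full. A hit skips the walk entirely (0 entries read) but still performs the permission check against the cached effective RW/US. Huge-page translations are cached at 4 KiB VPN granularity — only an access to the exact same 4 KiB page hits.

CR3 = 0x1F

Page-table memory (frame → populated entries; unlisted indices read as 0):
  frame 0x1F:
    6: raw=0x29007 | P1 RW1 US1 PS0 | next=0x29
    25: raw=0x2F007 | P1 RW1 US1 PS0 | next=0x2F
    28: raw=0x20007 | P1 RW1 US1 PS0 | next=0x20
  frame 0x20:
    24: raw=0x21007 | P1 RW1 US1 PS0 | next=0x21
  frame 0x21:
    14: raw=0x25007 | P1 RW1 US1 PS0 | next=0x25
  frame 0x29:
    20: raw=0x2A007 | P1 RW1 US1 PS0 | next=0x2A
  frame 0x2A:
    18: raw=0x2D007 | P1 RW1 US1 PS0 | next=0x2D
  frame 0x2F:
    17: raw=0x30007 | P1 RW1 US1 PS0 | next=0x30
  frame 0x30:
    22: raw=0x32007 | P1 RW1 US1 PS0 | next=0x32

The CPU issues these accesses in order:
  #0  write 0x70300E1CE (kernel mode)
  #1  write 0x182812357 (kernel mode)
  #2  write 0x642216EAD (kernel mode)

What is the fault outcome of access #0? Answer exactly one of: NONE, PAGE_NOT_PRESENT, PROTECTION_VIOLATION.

Walk each access:
#0 VA=0x70300E1CE (w,kernel):
  [0] read 0x1F idx=28: raw=0x20007 flags P=1 W=1 U=1 S=0
  [1] read 0x20 idx=24: raw=0x21007 flags P=1 W=1 U=1 S=0
  [2] read 0x21 idx=14: raw=0x25007 flags P=1 W=1 U=1 S=0
  ⇒ phys 0x251CE  [3 reads]
#1 VA=0x182812357 (w,kernel):
  [0] read 0x1F idx=6: raw=0x29007 flags P=1 W=1 U=1 S=0
  [1] read 0x29 idx=20: raw=0x2A007 flags P=1 W=1 U=1 S=0
  [2] read 0x2A idx=18: raw=0x2D007 flags P=1 W=1 U=1 S=0
  ⇒ phys 0x2D357  [3 reads]
#2 VA=0x642216EAD (w,kernel):
  [0] read 0x1F idx=25: raw=0x2F007 flags P=1 W=1 U=1 S=0
  [1] read 0x2F idx=17: raw=0x30007 flags P=1 W=1 U=1 S=0
  [2] read 0x30 idx=22: raw=0x32007 flags P=1 W=1 U=1 S=0
  ⇒ phys 0x32EAD  [3 reads]

Access #0 fault: NONE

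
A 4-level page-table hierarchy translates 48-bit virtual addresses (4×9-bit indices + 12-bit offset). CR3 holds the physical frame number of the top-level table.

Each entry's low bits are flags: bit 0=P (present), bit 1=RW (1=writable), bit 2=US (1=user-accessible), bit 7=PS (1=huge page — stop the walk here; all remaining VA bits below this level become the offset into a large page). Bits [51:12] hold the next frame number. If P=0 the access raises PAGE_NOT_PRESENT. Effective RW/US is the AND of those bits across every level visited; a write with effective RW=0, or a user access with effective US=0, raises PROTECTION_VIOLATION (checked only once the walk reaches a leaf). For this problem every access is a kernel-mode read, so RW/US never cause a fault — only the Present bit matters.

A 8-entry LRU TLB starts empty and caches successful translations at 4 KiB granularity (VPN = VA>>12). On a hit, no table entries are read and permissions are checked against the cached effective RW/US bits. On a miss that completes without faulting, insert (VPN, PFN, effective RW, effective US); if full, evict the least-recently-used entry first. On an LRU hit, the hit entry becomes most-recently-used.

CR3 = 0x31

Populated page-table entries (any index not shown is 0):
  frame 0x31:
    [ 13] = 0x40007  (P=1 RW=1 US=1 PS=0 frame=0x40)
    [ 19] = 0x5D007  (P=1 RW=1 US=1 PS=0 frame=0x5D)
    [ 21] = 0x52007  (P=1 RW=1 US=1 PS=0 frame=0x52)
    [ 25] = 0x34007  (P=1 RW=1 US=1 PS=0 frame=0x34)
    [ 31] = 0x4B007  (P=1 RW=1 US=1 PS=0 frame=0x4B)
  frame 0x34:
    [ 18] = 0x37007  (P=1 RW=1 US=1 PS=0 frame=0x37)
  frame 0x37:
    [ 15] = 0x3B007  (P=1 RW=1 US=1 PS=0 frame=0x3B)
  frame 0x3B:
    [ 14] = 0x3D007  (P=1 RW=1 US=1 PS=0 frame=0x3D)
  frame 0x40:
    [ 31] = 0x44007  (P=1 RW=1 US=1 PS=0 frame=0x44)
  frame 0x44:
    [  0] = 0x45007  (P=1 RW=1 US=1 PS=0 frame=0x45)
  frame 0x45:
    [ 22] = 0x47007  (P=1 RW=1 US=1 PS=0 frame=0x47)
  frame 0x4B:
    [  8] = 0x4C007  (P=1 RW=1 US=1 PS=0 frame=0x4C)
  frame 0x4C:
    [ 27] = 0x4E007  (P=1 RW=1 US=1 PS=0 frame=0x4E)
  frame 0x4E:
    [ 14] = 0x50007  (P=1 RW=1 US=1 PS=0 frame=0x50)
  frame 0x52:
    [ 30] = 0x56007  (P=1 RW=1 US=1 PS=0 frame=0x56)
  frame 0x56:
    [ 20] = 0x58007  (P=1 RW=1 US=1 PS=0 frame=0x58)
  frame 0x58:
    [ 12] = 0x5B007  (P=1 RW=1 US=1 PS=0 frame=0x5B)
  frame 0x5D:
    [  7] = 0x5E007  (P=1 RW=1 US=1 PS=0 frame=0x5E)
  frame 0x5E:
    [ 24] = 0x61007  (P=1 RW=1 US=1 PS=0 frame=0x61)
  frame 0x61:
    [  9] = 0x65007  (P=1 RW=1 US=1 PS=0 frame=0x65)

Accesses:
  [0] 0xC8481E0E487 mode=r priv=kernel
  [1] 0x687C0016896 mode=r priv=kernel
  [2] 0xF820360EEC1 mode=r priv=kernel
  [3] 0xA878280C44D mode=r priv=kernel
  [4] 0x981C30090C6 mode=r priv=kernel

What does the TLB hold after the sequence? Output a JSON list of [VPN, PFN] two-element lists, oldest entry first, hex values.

Per-access translation:
#0 VA=0xC8481E0E487 (r,kernel):
  [0] read 0x31 idx=25: raw=0x34007 flags P=1 W=1 U=1 S=0
  [1] read 0x34 idx=18: raw=0x37007 flags P=1 W=1 U=1 S=0
  [2] read 0x37 idx=15: raw=0x3B007 flags P=1 W=1 U=1 S=0
  [3] read 0x3B idx=14: raw=0x3D007 flags P=1 W=1 U=1 S=0
  ✓ 0x3D487  — 4 lookups
#1 VA=0x687C0016896 (r,kernel):
  [0] read 0x31 idx=13: raw=0x40007 flags P=1 W=1 U=1 S=0
  [1] read 0x40 idx=31: raw=0x44007 flags P=1 W=1 U=1 S=0
  [2] read 0x44 idx=0: raw=0x45007 flags P=1 W=1 U=1 S=0
  [3] read 0x45 idx=22: raw=0x47007 flags P=1 W=1 U=1 S=0
  ✓ 0x47896  — 4 lookups
#2 VA=0xF820360EEC1 (r,kernel):
  [0] read 0x31 idx=31: raw=0x4B007 flags P=1 W=1 U=1 S=0
  [1] read 0x4B idx=8: raw=0x4C007 flags P=1 W=1 U=1 S=0
  [2] read 0x4C idx=27: raw=0x4E007 flags P=1 W=1 U=1 S=0
  [3] read 0x4E idx=14: raw=0x50007 flags P=1 W=1 U=1 S=0
  ✓ 0x50EC1  — 4 lookups
#3 VA=0xA878280C44D (r,kernel):
  [0] read 0x31 idx=21: raw=0x52007 flags P=1 W=1 U=1 S=0
  [1] read 0x52 idx=30: raw=0x56007 flags P=1 W=1 U=1 S=0
  [2] read 0x56 idx=20: raw=0x58007 flags P=1 W=1 U=1 S=0
  [3] read 0x58 idx=12: raw=0x5B007 flags P=1 W=1 U=1 S=0
  ✓ 0x5B44D  — 4 lookups
#4 VA=0x981C30090C6 (r,kernel):
  [0] read 0x31 idx=19: raw=0x5D007 flags P=1 W=1 U=1 S=0
  [1] read 0x5D idx=7: raw=0x5E007 flags P=1 W=1 U=1 S=0
  [2] read 0x5E idx=24: raw=0x61007 flags P=1 W=1 U=1 S=0
  [3] read 0x61 idx=9: raw=0x65007 flags P=1 W=1 U=1 S=0
  ✓ 0x650C6  — 4 lookups

TLB: [["0xC8481E0E", "0x3D"], ["0x687C0016", "0x47"], ["0xF820360E", "0x50"], ["0xA878280C", "0x5B"], ["0x981C3009", "0x65"]]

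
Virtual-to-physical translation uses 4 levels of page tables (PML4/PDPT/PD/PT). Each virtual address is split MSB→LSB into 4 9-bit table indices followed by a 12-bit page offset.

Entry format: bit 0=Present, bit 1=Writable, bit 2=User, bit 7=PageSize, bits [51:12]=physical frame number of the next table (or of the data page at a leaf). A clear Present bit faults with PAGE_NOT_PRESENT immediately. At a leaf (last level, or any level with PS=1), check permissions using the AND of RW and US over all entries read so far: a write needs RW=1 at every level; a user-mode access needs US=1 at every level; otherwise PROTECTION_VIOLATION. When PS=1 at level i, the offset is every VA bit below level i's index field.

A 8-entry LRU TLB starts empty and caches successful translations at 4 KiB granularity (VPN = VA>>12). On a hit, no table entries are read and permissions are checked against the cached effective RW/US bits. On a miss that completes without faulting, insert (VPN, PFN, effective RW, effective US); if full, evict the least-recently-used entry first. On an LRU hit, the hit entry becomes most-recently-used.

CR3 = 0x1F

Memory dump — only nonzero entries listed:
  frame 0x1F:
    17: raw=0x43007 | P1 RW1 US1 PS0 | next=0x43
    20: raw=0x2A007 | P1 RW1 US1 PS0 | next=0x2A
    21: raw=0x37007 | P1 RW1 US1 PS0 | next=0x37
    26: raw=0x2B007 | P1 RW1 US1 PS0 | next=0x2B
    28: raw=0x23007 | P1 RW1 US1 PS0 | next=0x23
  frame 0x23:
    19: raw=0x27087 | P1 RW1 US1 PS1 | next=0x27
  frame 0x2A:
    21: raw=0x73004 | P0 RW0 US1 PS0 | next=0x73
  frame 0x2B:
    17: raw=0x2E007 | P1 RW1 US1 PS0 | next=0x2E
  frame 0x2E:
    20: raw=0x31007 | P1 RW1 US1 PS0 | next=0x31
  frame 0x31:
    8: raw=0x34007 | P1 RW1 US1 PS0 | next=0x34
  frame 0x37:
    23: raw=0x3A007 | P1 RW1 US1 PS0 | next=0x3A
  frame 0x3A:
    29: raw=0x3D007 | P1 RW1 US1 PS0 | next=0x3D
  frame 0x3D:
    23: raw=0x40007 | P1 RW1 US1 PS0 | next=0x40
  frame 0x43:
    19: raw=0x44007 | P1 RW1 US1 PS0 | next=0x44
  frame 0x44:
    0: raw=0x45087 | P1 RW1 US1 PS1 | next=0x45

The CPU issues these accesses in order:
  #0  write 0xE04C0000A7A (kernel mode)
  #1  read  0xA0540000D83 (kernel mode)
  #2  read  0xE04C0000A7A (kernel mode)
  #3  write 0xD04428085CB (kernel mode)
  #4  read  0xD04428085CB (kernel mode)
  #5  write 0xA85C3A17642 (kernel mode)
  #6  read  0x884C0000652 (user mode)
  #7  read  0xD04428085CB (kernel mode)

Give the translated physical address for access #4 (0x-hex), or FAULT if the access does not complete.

Per-access translation:
#0 VA=0xE04C0000A7A (w,kernel):
  lvl0: tbl 0x1F, slot 28 ⇒ 0x23007 (P1/RW1/US1/PS0)
  lvl1: tbl 0x23, slot 19 ⇒ 0x27087 (P1/RW1/US1/PS1)
  → PA=0x27A7A (huge @L1)  (2 entries read)
#1 VA=0xA0540000D83 (r,kernel):
  lvl0: tbl 0x1F, slot 20 ⇒ 0x2A007 (P1/RW1/US1/PS0)
  lvl1: tbl 0x2A, slot 21 ⇒ 0x73004 (P0/RW0/US1/PS0)
  ⇒ fault: PAGE_NOT_PRESENT  — 2 lookups
#2 VA=0xE04C0000A7A (r,kernel):
  TLB hit vpn=0xE04C0000 → PA=0x27A7A
#3 VA=0xD04428085CB (w,kernel):
  lvl0: tbl 0x1F, slot 26 ⇒ 0x2B007 (P1/RW1/US1/PS0)
  lvl1: tbl 0x2B, slot 17 ⇒ 0x2E007 (P1/RW1/US1/PS0)
  lvl2: tbl 0x2E, slot 20 ⇒ 0x31007 (P1/RW1/US1/PS0)
  lvl3: tbl 0x31, slot 8 ⇒ 0x34007 (P1/RW1/US1/PS0)
  → PA=0x345CB  (4 entries read)
#4 VA=0xD04428085CB (r,kernel):
  TLB hit vpn=0xD0442808 → PA=0x345CB
#5 VA=0xA85C3A17642 (w,kernel):
  lvl0: tbl 0x1F, slot 21 ⇒ 0x37007 (P1/RW1/US1/PS0)
  lvl1: tbl 0x37, slot 23 ⇒ 0x3A007 (P1/RW1/US1/PS0)
  lvl2: tbl 0x3A, slot 29 ⇒ 0x3D007 (P1/RW1/US1/PS0)
  lvl3: tbl 0x3D, slot 23 ⇒ 0x40007 (P1/RW1/US1/PS0)
  → PA=0x40642  (4 entries read)
#6 VA=0x884C0000652 (r,user):
  lvl0: tbl 0x1F, slot 17 ⇒ 0x43007 (P1/RW1/US1/PS0)
  lvl1: tbl 0x43, slot 19 ⇒ 0x44007 (P1/RW1/US1/PS0)
  lvl2: tbl 0x44, slot 0 ⇒ 0x45087 (P1/RW1/US1/PS1)
  → PA=0x45652 (huge @L2)  (3 entries read)
#7 VA=0xD04428085CB (r,kernel):
  TLB hit vpn=0xD0442808 → PA=0x345CB

Access #4 PA: 0x345CB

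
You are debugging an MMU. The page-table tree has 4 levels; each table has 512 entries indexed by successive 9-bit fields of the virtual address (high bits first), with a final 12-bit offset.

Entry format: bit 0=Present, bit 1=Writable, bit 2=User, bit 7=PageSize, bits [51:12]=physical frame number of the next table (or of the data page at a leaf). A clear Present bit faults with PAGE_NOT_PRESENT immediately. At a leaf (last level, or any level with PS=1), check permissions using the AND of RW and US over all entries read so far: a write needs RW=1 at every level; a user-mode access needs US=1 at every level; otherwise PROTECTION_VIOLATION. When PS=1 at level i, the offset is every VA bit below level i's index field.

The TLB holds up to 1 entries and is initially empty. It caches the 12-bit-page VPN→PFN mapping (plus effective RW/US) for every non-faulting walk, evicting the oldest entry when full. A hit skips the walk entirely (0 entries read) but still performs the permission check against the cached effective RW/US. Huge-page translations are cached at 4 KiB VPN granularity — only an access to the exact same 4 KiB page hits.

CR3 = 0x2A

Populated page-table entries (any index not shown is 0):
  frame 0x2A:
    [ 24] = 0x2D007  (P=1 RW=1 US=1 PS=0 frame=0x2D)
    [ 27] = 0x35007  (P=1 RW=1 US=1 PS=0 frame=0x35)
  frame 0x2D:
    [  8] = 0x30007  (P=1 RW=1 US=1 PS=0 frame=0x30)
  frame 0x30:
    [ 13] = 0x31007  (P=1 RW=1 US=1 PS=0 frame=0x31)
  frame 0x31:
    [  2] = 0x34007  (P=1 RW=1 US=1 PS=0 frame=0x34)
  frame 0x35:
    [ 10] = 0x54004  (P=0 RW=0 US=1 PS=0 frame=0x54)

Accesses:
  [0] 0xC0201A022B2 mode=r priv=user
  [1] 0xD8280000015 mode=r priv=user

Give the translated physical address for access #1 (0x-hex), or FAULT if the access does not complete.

Walk each access:
#0 VA=0xC0201A022B2 (r,user):
  L0: frame=0x2A idx=24 entry=0x2D007 [P=1 RW=1 US=1 PS=0]
  L1: frame=0x2D idx=8 entry=0x30007 [P=1 RW=1 US=1 PS=0]
  L2: frame=0x30 idx=13 entry=0x31007 [P=1 RW=1 US=1 PS=0]
  L3: frame=0x31 idx=2 entry=0x34007 [P=1 RW=1 US=1 PS=0]
  ⇒ phys 0x342B2  [4 reads]
#1 VA=0xD8280000015 (r,user):
  L0: frame=0x2A idx=27 entry=0x35007 [P=1 RW=1 US=1 PS=0]
  L1: frame=0x35 idx=10 entry=0x54004 [P=0 RW=0 US=1 PS=0]
  ⇒ fault: PAGE_NOT_PRESENT  — 2 lookups

Access #1 PA: FAULT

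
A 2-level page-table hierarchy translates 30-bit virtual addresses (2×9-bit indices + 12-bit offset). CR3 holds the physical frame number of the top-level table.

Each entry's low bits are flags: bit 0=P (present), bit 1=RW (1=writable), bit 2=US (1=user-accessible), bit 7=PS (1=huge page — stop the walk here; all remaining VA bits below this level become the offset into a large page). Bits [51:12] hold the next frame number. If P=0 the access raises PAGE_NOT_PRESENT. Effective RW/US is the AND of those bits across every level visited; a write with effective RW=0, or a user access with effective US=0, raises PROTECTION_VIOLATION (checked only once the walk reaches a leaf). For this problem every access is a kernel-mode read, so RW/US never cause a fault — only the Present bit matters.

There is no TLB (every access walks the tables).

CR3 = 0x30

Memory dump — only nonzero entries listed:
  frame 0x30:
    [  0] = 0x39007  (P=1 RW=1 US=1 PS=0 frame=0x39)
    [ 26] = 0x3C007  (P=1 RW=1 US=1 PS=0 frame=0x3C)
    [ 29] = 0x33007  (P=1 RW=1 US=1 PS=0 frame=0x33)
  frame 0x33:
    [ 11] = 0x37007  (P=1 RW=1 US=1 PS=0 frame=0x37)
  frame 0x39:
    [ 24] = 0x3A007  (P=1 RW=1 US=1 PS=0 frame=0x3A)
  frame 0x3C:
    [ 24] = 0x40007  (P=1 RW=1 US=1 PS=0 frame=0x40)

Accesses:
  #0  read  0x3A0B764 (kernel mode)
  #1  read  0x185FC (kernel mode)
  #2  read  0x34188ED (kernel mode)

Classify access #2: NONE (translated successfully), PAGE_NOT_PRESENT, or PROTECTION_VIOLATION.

Per-access translation:
#0 VA=0x3A0B764 (r,kernel):
  L0: frame=0x30 idx=29 entry=0x33007 [P=1 RW=1 US=1 PS=0]
  L1: frame=0x33 idx=11 entry=0x37007 [P=1 RW=1 US=1 PS=0]
  ⇒ phys 0x37764  [2 reads]
#1 VA=0x185FC (r,kernel):
  L0: frame=0x30 idx=0 entry=0x39007 [P=1 RW=1 US=1 PS=0]
  L1: frame=0x39 idx=24 entry=0x3A007 [P=1 RW=1 US=1 PS=0]
  ⇒ phys 0x3A5FC  [2 reads]
#2 VA=0x34188ED (r,kernel):
  L0: frame=0x30 idx=26 entry=0x3C007 [P=1 RW=1 US=1 PS=0]
  L1: frame=0x3C idx=24 entry=0x40007 [P=1 RW=1 US=1 PS=0]
  ⇒ phys 0x408ED  [2 reads]

Access #2 fault: NONE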